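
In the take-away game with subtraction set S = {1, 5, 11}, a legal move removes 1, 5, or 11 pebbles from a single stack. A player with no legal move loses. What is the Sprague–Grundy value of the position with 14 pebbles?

n :  0  1  2  3  4  5  6  7  8  9 10 11 12 13 14
G :  0  1  0  1  0  1  0  1  0  1  0  1  0  1  0

0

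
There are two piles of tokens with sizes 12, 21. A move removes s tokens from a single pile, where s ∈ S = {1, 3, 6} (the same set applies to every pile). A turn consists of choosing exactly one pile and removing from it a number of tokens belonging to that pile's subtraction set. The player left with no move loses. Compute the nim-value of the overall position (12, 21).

0

All piles use S = {1, 3, 6}:
G(0) = 0
G(1) = mex{0} = 1
G(2) = mex{1} = 0
G(3) = mex{0,0} = 1
G(4) = mex{1,1} = 0
G(5) = mex{0,0} = 1
G(6) = mex{1,1,0} = 2
G(7) = mex{2,0,1} = 3
G(8) = mex{3,1,0} = 2
G(9) = mex{2,2,1} = 0
G(10) = mex{0,3,0} = 1
G(11) = mex{1,2,1} = 0
G(12) = mex{0,0,2} = 1
G(13) = mex{1,1,3} = 0
G(14) = mex{0,0,2} = 1
G(15) = mex{1,1,0} = 2
G(16) = mex{2,0,1} = 3
G(17) = mex{3,1,0} = 2
G(18) = mex{2,2,1} = 0
G(19) = mex{0,3,0} = 1
G(20) = mex{1,2,1} = 0
G(21) = mex{0,0,2} = 1
Pile A: G(12) = 1.
Pile B: G(21) = 1.
Combined Grundy value = 1 ⊕ 1 = 0.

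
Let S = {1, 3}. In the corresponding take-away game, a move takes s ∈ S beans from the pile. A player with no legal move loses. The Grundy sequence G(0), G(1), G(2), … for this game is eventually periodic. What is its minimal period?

G(0) = 0
G(1) = mex{0} = 1
G(2) = mex{1} = 0
G(3) = mex{0,0} = 1
G(4) = mex{1,1} = 0
G(5) = mex{0,0} = 1
G(6) = mex{1,1} = 0
G(7) = mex{0,0} = 1
G(8) = mex{1,1} = 0
G(9) = mex{0,0} = 1
G(10) = mex{1,1} = 0
G(11) = mex{0,0} = 1
G(12) = mex{1,1} = 0
G(13) = mex{0,0} = 1
G(14) = mex{1,1} = 0
G(n+2) = G(n) holds for n = 0,…,2 (a full window of length max(S) = 3), so the sequence is purely periodic with period 2.

2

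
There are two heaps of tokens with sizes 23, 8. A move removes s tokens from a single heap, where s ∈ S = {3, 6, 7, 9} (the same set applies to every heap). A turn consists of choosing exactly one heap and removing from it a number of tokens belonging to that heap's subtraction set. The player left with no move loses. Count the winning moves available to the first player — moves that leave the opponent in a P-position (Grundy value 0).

All heaps use S = {3, 6, 7, 9}:
n :  0  1  2  3  4  5  6  7  8  9 10 11 12 13 14 15 16 17 18 19 20 21 22 23
G :  0  0  0  1  1  1  2  2  2  3  3  3  0  0  0  1  1  1  2  2  2  3  3  3
Heap A: G(23) = 3.
Heap B: G(8) = 2.
Combined Grundy value = 3 ⊕ 2 = 1.
A winning move leaves total XOR = 0, i.e. changes one component's Grundy value g to g ⊕ X where X is the current total.
Heap A: need g' = 3⊕1 = 2. Options: 23−3→G=2, 23−6→G=1, 23−7→G=1, 23−9→G=0. Hits: 1.
Heap B: need g' = 2⊕1 = 3. Options: 8−3→G=1, 8−6→G=0, 8−7→G=0. Hits: 0.

1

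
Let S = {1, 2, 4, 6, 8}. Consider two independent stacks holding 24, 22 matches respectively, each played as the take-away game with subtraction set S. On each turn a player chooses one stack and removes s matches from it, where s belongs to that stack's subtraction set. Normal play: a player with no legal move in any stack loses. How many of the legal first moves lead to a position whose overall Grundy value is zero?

3

All stacks use S = {1, 2, 4, 6, 8}:
n :  0  1  2  3  4  5  6  7  8  9 10 11 12 13 14 15 16 17 18 19 20 21 22 23 24
G :  0  1  2  0  1  2  3  4  5  3  0  1  2  0  1  2  3  4  5  3  0  1  2  0  1
Stack A: G(24) = 1.
Stack B: G(22) = 2.
Combined Grundy value = 1 ⊕ 2 = 3.
A winning move leaves total XOR = 0, i.e. changes one component's Grundy value g to g ⊕ X where X is the current total.
Stack A: need g' = 1⊕3 = 2. Options: 24−1→G=0, 24−2→G=2, 24−4→G=0, 24−6→G=5, 24−8→G=3. Hits: 1.
Stack B: need g' = 2⊕3 = 1. Options: 22−1→G=1, 22−2→G=0, 22−4→G=5, 22−6→G=3, 22−8→G=1. Hits: 2.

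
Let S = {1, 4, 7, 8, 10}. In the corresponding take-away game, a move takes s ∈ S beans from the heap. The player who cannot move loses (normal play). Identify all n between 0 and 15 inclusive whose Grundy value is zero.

n :  0  1  2  3  4  5  6  7  8  9 10 11 12 13 14 15
G :  0  1  0  1  2  0  1  2  3  2  3  0  1  3  0  1
P-positions are exactly the n with G(n) = 0.

0, 2, 5, 11, 14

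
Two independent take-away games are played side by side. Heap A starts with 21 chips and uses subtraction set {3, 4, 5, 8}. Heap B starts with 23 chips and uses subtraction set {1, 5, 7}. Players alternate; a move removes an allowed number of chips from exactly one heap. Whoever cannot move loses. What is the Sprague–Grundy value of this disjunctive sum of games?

Heap A, S = {3, 4, 5, 8}:
n :  0  1  2  3  4  5  6  7  8  9 10 11 12 13 14 15 16 17 18 19 20 21
G :  0  0  0  1  1  1  2  2  2  3  3  0  0  0  1  1  1  2  2  2  3  3
G_A(21) = 3.
Heap B, S = {1, 5, 7}:
G(0) = 0
G(1) = mex{0} = 1
G(2) = mex{1} = 0
G(3) = mex{0} = 1
G(4) = mex{1} = 0
G(5) = mex{0,0} = 1
G(6) = mex{1,1} = 0
G(7) = mex{0,0,0} = 1
G(8) = mex{1,1,1} = 0
G(9) = mex{0,0,0} = 1
G(10) = mex{1,1,1} = 0
G(11) = mex{0,0,0} = 1
G(12) = mex{1,1,1} = 0
G(13) = mex{0,0,0} = 1
G(14) = mex{1,1,1} = 0
G(15) = mex{0,0,0} = 1
G(16) = mex{1,1,1} = 0
G(17) = mex{0,0,0} = 1
G(18) = mex{1,1,1} = 0
G(19) = mex{0,0,0} = 1
G(20) = mex{1,1,1} = 0
G(21) = mex{0,0,0} = 1
G(22) = mex{1,1,1} = 0
G(23) = mex{0,0,0} = 1
G_B(23) = 1.
Combined Grundy value = 3 ⊕ 1 = 2.

2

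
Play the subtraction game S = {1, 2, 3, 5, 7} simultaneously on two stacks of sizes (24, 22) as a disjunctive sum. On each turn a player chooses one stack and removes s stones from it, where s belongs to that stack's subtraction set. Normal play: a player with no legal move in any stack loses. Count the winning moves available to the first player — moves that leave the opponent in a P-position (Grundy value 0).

All stacks use S = {1, 2, 3, 5, 7}:
G(0) = 0
G(1) = mex{0} = 1
G(2) = mex{1,0} = 2
G(3) = mex{2,1,0} = 3
G(4) = mex{3,2,1} = 0
G(5) = mex{0,3,2,0} = 1
G(6) = mex{1,0,3,1} = 2
G(7) = mex{2,1,0,2,0} = 3
G(8) = mex{3,2,1,3,1} = 0
G(9) = mex{0,3,2,0,2} = 1
G(10) = mex{1,0,3,1,3} = 2
G(11) = mex{2,1,0,2,0} = 3
G(12) = mex{3,2,1,3,1} = 0
G(13) = mex{0,3,2,0,2} = 1
G(14) = mex{1,0,3,1,3} = 2
G(15) = mex{2,1,0,2,0} = 3
G(16) = mex{3,2,1,3,1} = 0
G(17) = mex{0,3,2,0,2} = 1
G(18) = mex{1,0,3,1,3} = 2
G(19) = mex{2,1,0,2,0} = 3
G(20) = mex{3,2,1,3,1} = 0
G(21) = mex{0,3,2,0,2} = 1
G(22) = mex{1,0,3,1,3} = 2
G(23) = mex{2,1,0,2,0} = 3
G(24) = mex{3,2,1,3,1} = 0
Stack A: G(24) = 0.
Stack B: G(22) = 2.
Combined Grundy value = 0 ⊕ 2 = 2.
A winning move leaves total XOR = 0, i.e. changes one component's Grundy value g to g ⊕ X where X is the current total.
Stack A: need g' = 0⊕2 = 2. Options: 24−1→G=3, 24−2→G=2, 24−3→G=1, 24−5→G=3, 24−7→G=1. Hits: 1.
Stack B: need g' = 2⊕2 = 0. Options: 22−1→G=1, 22−2→G=0, 22−3→G=3, 22−5→G=1, 22−7→G=3. Hits: 1.

2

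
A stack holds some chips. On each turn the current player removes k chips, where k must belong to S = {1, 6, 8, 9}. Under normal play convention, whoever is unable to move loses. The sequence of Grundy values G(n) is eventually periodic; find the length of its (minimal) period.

17

G(0) = 0
G(1) = mex{0} = 1
G(2) = mex{1} = 0
G(3) = mex{0} = 1
G(4) = mex{1} = 0
G(5) = mex{0} = 1
G(6) = mex{1,0} = 2
G(7) = mex{2,1} = 0
G(8) = mex{0,0,0} = 1
G(9) = mex{1,1,1,0} = 2
G(10) = mex{2,0,0,1} = 3
G(11) = mex{3,1,1,0} = 2
G(12) = mex{2,2,0,1} = 3
G(13) = mex{3,0,1,0} = 2
G(14) = mex{2,1,2,1} = 0
G(15) = mex{0,2,0,2} = 1
G(16) = mex{1,3,1,0} = 2
G(17) = mex{2,2,2,1} = 0
G(18) = mex{0,3,3,2} = 1
G(19) = mex{1,2,2,3} = 0
G(20) = mex{0,0,3,2} = 1
G(21) = mex{1,1,2,3} = 0
G(22) = mex{0,2,0,2} = 1
G(23) = mex{1,0,1,0} = 2
G(24) = mex{2,1,2,1} = 0
G(25) = mex{0,0,0,2} = 1
G(26) = mex{1,1,1,0} = 2
G(27) = mex{2,0,0,1} = 3
G(28) = mex{3,1,1,0} = 2
G(29) = mex{2,2,0,1} = 3
G(30) = mex{3,0,1,0} = 2
G(31) = mex{2,1,2,1} = 0
G(32) = mex{0,2,0,2} = 1
G(33) = mex{1,3,1,0} = 2
G(34) = mex{2,2,2,1} = 0
G(35) = mex{0,3,3,2} = 1
G(n+17) = G(n) holds for n = 0,…,8 (a full window of length max(S) = 9), so the sequence is purely periodic with period 17.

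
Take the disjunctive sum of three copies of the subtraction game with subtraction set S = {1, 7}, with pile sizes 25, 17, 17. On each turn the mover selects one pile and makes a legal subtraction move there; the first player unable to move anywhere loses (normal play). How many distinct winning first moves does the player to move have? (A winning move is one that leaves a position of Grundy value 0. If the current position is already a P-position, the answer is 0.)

All piles use S = {1, 7}:
n :  0  1  2  3  4  5  6  7  8  9 10 11 12 13 14 15 16 17 18 19 20 21 22 23 24 25
G :  0  1  0  1  0  1  0  1  0  1  0  1  0  1  0  1  0  1  0  1  0  1  0  1  0  1
Pile A: G(25) = 1.
Pile B: G(17) = 1.
Pile C: G(17) = 1.
Combined Grundy value = 1 ⊕ 1 ⊕ 1 = 1.
A winning move leaves total XOR = 0, i.e. changes one component's Grundy value g to g ⊕ X where X is the current total.
Pile A: need g' = 1⊕1 = 0. Options: 25−1→G=0, 25−7→G=0. Hits: 2.
Pile B: need g' = 1⊕1 = 0. Options: 17−1→G=0, 17−7→G=0. Hits: 2.
Pile C: need g' = 1⊕1 = 0. Options: 17−1→G=0, 17−7→G=0. Hits: 2.

6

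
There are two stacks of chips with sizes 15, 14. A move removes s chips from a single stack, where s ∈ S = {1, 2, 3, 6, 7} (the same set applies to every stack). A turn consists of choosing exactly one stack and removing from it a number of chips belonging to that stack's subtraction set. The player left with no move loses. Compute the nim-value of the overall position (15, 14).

1

All stacks use S = {1, 2, 3, 6, 7}:
n :  0  1  2  3  4  5  6  7  8  9 10 11 12 13 14 15
G :  0  1  2  3  0  1  2  3  0  1  2  3  0  1  2  3
Stack A: G(15) = 3.
Stack B: G(14) = 2.
Combined Grundy value = 3 ⊕ 2 = 1.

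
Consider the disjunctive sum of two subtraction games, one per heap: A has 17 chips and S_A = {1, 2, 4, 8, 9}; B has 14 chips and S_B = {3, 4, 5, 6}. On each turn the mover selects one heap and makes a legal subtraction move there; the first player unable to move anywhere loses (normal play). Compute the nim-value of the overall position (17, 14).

Heap A, S = {1, 2, 4, 8, 9}:
n :  0  1  2  3  4  5  6  7  8  9 10 11 12 13 14 15 16 17
G :  0  1  2  0  1  2  0  1  2  3  4  5  3  0  1  2  0  1
G_A(17) = 1.
Heap B, S = {3, 4, 5, 6}:
G(0) = 0
G(1) = mex{} = 0
G(2) = mex{} = 0
G(3) = mex{0} = 1
G(4) = mex{0,0} = 1
G(5) = mex{0,0,0} = 1
G(6) = mex{1,0,0,0} = 2
G(7) = mex{1,1,0,0} = 2
G(8) = mex{1,1,1,0} = 2
G(9) = mex{2,1,1,1} = 0
G(10) = mex{2,2,1,1} = 0
G(11) = mex{2,2,2,1} = 0
G(12) = mex{0,2,2,2} = 1
G(13) = mex{0,0,2,2} = 1
G(14) = mex{0,0,0,2} = 1
G_B(14) = 1.
Combined Grundy value = 1 ⊕ 1 = 0.

0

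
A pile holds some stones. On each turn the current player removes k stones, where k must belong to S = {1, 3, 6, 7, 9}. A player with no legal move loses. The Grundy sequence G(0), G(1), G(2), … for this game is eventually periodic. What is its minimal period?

n :  0  1  2  3  4  5  6  7  8  9 10 11 12 13 14 15 16 17 18 19 20 21 22 23 24 25
G :  0  1  0  1  0  1  2  3  2  3  2  3  0  1  0  1  0  1  2  3  2  3  2  3  0  1
G(n+12) = G(n) holds for n = 0,…,8 (a full window of length max(S) = 9), so the sequence is purely periodic with period 12.

12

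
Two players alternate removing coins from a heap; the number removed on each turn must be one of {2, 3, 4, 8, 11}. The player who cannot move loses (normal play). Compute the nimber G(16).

5

G(0) = 0
G(1) = mex{} = 0
G(2) = mex{0} = 1
G(3) = mex{0,0} = 1
G(4) = mex{1,0,0} = 2
G(5) = mex{1,1,0} = 2
G(6) = mex{2,1,1} = 0
G(7) = mex{2,2,1} = 0
G(8) = mex{0,2,2,0} = 1
G(9) = mex{0,0,2,0} = 1
G(10) = mex{1,0,0,1} = 2
G(11) = mex{1,1,0,1,0} = 2
G(12) = mex{2,1,1,2,0} = 3
G(13) = mex{2,2,1,2,1} = 0
G(14) = mex{3,2,2,0,1} = 4
G(15) = mex{0,3,2,0,2} = 1
G(16) = mex{4,0,3,1,2} = 5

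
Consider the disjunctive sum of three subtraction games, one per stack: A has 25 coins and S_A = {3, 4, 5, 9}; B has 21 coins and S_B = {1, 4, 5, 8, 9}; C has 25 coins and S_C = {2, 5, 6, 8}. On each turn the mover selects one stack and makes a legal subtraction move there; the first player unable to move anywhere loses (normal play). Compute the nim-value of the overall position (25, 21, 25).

4

Stack A, S = {3, 4, 5, 9}:
G(0) = 0
G(1) = mex{} = 0
G(2) = mex{} = 0
G(3) = mex{0} = 1
G(4) = mex{0,0} = 1
G(5) = mex{0,0,0} = 1
G(6) = mex{1,0,0} = 2
G(7) = mex{1,1,0} = 2
G(8) = mex{1,1,1} = 0
G(9) = mex{2,1,1,0} = 3
G(10) = mex{2,2,1,0} = 3
G(11) = mex{0,2,2,0} = 1
G(12) = mex{3,0,2,1} = 4
G(13) = mex{3,3,0,1} = 2
G(14) = mex{1,3,3,1} = 0
G(15) = mex{4,1,3,2} = 0
G(16) = mex{2,4,1,2} = 0
G(17) = mex{0,2,4,0} = 1
G(18) = mex{0,0,2,3} = 1
G(19) = mex{0,0,0,3} = 1
G(20) = mex{1,0,0,1} = 2
G(21) = mex{1,1,0,4} = 2
G(22) = mex{1,1,1,2} = 0
G(23) = mex{2,1,1,0} = 3
G(24) = mex{2,2,1,0} = 3
G(25) = mex{0,2,2,0} = 1
G_A(25) = 1.
Stack B, S = {1, 4, 5, 8, 9}:
G(0) = 0
G(1) = mex{0} = 1
G(2) = mex{1} = 0
G(3) = mex{0} = 1
G(4) = mex{1,0} = 2
G(5) = mex{2,1,0} = 3
G(6) = mex{3,0,1} = 2
G(7) = mex{2,1,0} = 3
G(8) = mex{3,2,1,0} = 4
G(9) = mex{4,3,2,1,0} = 5
G(10) = mex{5,2,3,0,1} = 4
G(11) = mex{4,3,2,1,0} = 5
G(12) = mex{5,4,3,2,1} = 0
G(13) = mex{0,5,4,3,2} = 1
G(14) = mex{1,4,5,2,3} = 0
G(15) = mex{0,5,4,3,2} = 1
G(16) = mex{1,0,5,4,3} = 2
G(17) = mex{2,1,0,5,4} = 3
G(18) = mex{3,0,1,4,5} = 2
G(19) = mex{2,1,0,5,4} = 3
G(20) = mex{3,2,1,0,5} = 4
G(21) = mex{4,3,2,1,0} = 5
G_B(21) = 5.
Stack C, S = {2, 5, 6, 8}:
n :  0  1  2  3  4  5  6  7  8  9 10 11 12 13 14 15 16 17 18 19 20 21 22 23 24 25
G :  0  0  1  1  0  2  1  3  2  2  3  0  2  1  0  0  1  1  0  2  1  3  2  2  3  0
G_C(25) = 0.
Combined Grundy value = 1 ⊕ 5 ⊕ 0 = 4.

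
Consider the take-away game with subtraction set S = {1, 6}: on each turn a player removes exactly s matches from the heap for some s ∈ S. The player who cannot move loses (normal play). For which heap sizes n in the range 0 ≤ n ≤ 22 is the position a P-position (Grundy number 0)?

0, 2, 4, 7, 9, 11, 14, 16, 18, 21

n :  0  1  2  3  4  5  6  7  8  9 10 11 12 13 14 15 16 17 18 19 20 21 22
G :  0  1  0  1  0  1  2  0  1  0  1  0  1  2  0  1  0  1  0  1  2  0  1
P-positions are exactly the n with G(n) = 0.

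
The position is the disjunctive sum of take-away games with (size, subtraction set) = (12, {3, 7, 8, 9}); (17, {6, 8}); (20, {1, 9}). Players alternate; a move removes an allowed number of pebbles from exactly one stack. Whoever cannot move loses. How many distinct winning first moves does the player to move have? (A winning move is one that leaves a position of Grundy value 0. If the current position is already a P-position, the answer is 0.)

0

Stack A, S = {3, 7, 8, 9}:
n :  0  1  2  3  4  5  6  7  8  9 10 11 12
G :  0  0  0  1  1  1  0  2  2  1  3  3  0
G_A(12) = 0.
Stack B, S = {6, 8}:
G(0) = 0
G(1) = mex{} = 0
G(2) = mex{} = 0
G(3) = mex{} = 0
G(4) = mex{} = 0
G(5) = mex{} = 0
G(6) = mex{0} = 1
G(7) = mex{0} = 1
G(8) = mex{0,0} = 1
G(9) = mex{0,0} = 1
G(10) = mex{0,0} = 1
G(11) = mex{0,0} = 1
G(12) = mex{1,0} = 2
G(13) = mex{1,0} = 2
G(14) = mex{1,1} = 0
G(15) = mex{1,1} = 0
G(16) = mex{1,1} = 0
G(17) = mex{1,1} = 0
G_B(17) = 0.
Stack C, S = {1, 9}:
n :  0  1  2  3  4  5  6  7  8  9 10 11 12 13 14 15 16 17 18 19 20
G :  0  1  0  1  0  1  0  1  0  1  0  1  0  1  0  1  0  1  0  1  0
G_C(20) = 0.
Combined Grundy value = 0 ⊕ 0 ⊕ 0 = 0.
A winning move leaves total XOR = 0, i.e. changes one component's Grundy value g to g ⊕ X where X is the current total.
Stack A: target g' = 0⊕0 = 0, but every legal move changes the Grundy value (mex property), so 0 moves.
Stack B: target g' = 0⊕0 = 0, but every legal move changes the Grundy value (mex property), so 0 moves.
Stack C: target g' = 0⊕0 = 0, but every legal move changes the Grundy value (mex property), so 0 moves.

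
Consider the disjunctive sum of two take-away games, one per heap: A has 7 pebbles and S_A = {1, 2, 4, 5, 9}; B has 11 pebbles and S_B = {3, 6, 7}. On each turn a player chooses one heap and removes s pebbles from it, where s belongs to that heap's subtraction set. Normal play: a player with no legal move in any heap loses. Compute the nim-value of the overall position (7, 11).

1

Heap A, S = {1, 2, 4, 5, 9}:
G(0) = 0
G(1) = mex{0} = 1
G(2) = mex{1,0} = 2
G(3) = mex{2,1} = 0
G(4) = mex{0,2,0} = 1
G(5) = mex{1,0,1,0} = 2
G(6) = mex{2,1,2,1} = 0
G(7) = mex{0,2,0,2} = 1
G_A(7) = 1.
Heap B, S = {3, 6, 7}:
n :  0  1  2  3  4  5  6  7  8  9 10 11
G :  0  0  0  1  1  1  2  2  2  3  0  0
G_B(11) = 0.
Combined Grundy value = 1 ⊕ 0 = 1.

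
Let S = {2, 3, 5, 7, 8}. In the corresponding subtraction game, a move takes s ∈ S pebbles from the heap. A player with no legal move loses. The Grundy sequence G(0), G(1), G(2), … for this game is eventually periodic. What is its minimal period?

10

n :  0  1  2  3  4  5  6  7  8  9 10 11 12 13 14 15 16 17 18 19 20 21
G :  0  0  1  1  2  2  3  3  4  4  0  0  1  1  2  2  3  3  4  4  0  0
G(n+10) = G(n) holds for n = 0,…,7 (a full window of length max(S) = 8), so the sequence is purely periodic with period 10.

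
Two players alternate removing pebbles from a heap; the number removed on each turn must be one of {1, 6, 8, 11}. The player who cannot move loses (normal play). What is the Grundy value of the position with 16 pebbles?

0

n :  0  1  2  3  4  5  6  7  8  9 10 11 12 13 14 15 16
G :  0  1  0  1  0  1  2  0  1  0  1  2  3  2  0  1  0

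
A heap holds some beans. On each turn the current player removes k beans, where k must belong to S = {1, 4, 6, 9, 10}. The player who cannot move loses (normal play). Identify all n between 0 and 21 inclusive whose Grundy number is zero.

0, 2, 5, 7, 18, 20

G(0) = 0
G(1) = mex{0} = 1
G(2) = mex{1} = 0
G(3) = mex{0} = 1
G(4) = mex{1,0} = 2
G(5) = mex{2,1} = 0
G(6) = mex{0,0,0} = 1
G(7) = mex{1,1,1} = 0
G(8) = mex{0,2,0} = 1
G(9) = mex{1,0,1,0} = 2
G(10) = mex{2,1,2,1,0} = 3
G(11) = mex{3,0,0,0,1} = 2
G(12) = mex{2,1,1,1,0} = 3
G(13) = mex{3,2,0,2,1} = 4
G(14) = mex{4,3,1,0,2} = 5
G(15) = mex{5,2,2,1,0} = 3
G(16) = mex{3,3,3,0,1} = 2
G(17) = mex{2,4,2,1,0} = 3
G(18) = mex{3,5,3,2,1} = 0
G(19) = mex{0,3,4,3,2} = 1
G(20) = mex{1,2,5,2,3} = 0
G(21) = mex{0,3,3,3,2} = 1
P-positions are exactly the n with G(n) = 0.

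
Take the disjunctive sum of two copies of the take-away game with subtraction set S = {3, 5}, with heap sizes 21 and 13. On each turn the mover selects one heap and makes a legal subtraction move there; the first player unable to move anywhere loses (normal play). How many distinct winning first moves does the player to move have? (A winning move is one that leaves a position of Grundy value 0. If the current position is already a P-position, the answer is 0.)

0

All heaps use S = {3, 5}:
n :  0  1  2  3  4  5  6  7  8  9 10 11 12 13 14 15 16 17 18 19 20 21
G :  0  0  0  1  1  1  2  2  0  0  0  1  1  1  2  2  0  0  0  1  1  1
Heap A: G(21) = 1.
Heap B: G(13) = 1.
Combined Grundy value = 1 ⊕ 1 = 0.
A winning move leaves total XOR = 0, i.e. changes one component's Grundy value g to g ⊕ X where X is the current total.
Heap A: target g' = 1⊕0 = 1, but every legal move changes the Grundy value (mex property), so 0 moves.
Heap B: target g' = 1⊕0 = 1, but every legal move changes the Grundy value (mex property), so 0 moves.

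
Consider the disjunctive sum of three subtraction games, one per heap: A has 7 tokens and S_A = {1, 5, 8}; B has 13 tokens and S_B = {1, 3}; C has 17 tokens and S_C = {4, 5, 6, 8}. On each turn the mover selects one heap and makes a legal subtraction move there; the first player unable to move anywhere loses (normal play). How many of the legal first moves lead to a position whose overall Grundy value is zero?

Heap A, S = {1, 5, 8}:
n : 0 1 2 3 4 5 6 7
G : 0 1 0 1 0 1 0 1
G_A(7) = 1.
Heap B, S = {1, 3}:
G(0) = 0
G(1) = mex{0} = 1
G(2) = mex{1} = 0
G(3) = mex{0,0} = 1
G(4) = mex{1,1} = 0
G(5) = mex{0,0} = 1
G(6) = mex{1,1} = 0
G(7) = mex{0,0} = 1
G(8) = mex{1,1} = 0
G(9) = mex{0,0} = 1
G(10) = mex{1,1} = 0
G(11) = mex{0,0} = 1
G(12) = mex{1,1} = 0
G(13) = mex{0,0} = 1
G_B(13) = 1.
Heap C, S = {4, 5, 6, 8}:
G(0) = 0
G(1) = mex{} = 0
G(2) = mex{} = 0
G(3) = mex{} = 0
G(4) = mex{0} = 1
G(5) = mex{0,0} = 1
G(6) = mex{0,0,0} = 1
G(7) = mex{0,0,0} = 1
G(8) = mex{1,0,0,0} = 2
G(9) = mex{1,1,0,0} = 2
G(10) = mex{1,1,1,0} = 2
G(11) = mex{1,1,1,0} = 2
G(12) = mex{2,1,1,1} = 0
G(13) = mex{2,2,1,1} = 0
G(14) = mex{2,2,2,1} = 0
G(15) = mex{2,2,2,1} = 0
G(16) = mex{0,2,2,2} = 1
G(17) = mex{0,0,2,2} = 1
G_C(17) = 1.
Combined Grundy value = 1 ⊕ 1 ⊕ 1 = 1.
A winning move leaves total XOR = 0, i.e. changes one component's Grundy value g to g ⊕ X where X is the current total.
Heap A: need g' = 1⊕1 = 0. Options: 7−1→G=0, 7−5→G=0. Hits: 2.
Heap B: need g' = 1⊕1 = 0. Options: 13−1→G=0, 13−3→G=0. Hits: 2.
Heap C: need g' = 1⊕1 = 0. Options: 17−4→G=0, 17−5→G=0, 17−6→G=2, 17−8→G=2. Hits: 2.

6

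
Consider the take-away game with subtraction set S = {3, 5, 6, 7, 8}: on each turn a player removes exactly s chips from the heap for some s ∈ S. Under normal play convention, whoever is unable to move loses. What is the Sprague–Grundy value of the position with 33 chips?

n :  0  1  2  3  4  5  6  7  8  9 10 11 12 13 14 15 16 17 18 19 20 21 22 23 24 25 26 27 28 29 30 31 32 33
G :  0  0  0  1  1  1  2  2  2  3  3  0  0  0  1  1  1  2  2  2  3  3  0  0  0  1  1  1  2  2  2  3  3  0

0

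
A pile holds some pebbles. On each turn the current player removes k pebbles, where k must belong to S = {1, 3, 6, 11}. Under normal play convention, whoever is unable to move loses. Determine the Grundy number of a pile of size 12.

4

n :  0  1  2  3  4  5  6  7  8  9 10 11 12
G :  0  1  0  1  0  1  2  3  2  0  1  3  4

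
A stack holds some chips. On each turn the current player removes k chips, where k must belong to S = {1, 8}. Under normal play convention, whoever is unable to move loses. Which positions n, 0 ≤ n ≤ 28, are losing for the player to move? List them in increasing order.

0, 2, 4, 6, 9, 11, 13, 15, 18, 20, 22, 24, 27

n :  0  1  2  3  4  5  6  7  8  9 10 11 12 13 14 15 16 17 18 19 20 21 22 23 24 25 26 27 28
G :  0  1  0  1  0  1  0  1  2  0  1  0  1  0  1  0  1  2  0  1  0  1  0  1  0  1  2  0  1
P-positions are exactly the n with G(n) = 0.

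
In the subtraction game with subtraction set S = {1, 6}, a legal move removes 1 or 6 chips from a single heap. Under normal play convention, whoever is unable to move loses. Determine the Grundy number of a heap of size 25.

0

n :  0  1  2  3  4  5  6  7  8  9 10 11 12 13 14 15 16 17 18 19 20 21 22 23 24 25
G :  0  1  0  1  0  1  2  0  1  0  1  0  1  2  0  1  0  1  0  1  2  0  1  0  1  0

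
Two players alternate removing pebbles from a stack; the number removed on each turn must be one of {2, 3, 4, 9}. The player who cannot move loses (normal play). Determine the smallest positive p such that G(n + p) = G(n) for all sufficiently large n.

6

G(0) = 0
G(1) = mex{} = 0
G(2) = mex{0} = 1
G(3) = mex{0,0} = 1
G(4) = mex{1,0,0} = 2
G(5) = mex{1,1,0} = 2
G(6) = mex{2,1,1} = 0
G(7) = mex{2,2,1} = 0
G(8) = mex{0,2,2} = 1
G(9) = mex{0,0,2,0} = 1
G(10) = mex{1,0,0,0} = 2
G(11) = mex{1,1,0,1} = 2
G(12) = mex{2,1,1,1} = 0
G(13) = mex{2,2,1,2} = 0
G(14) = mex{0,2,2,2} = 1
G(15) = mex{0,0,2,0} = 1
G(16) = mex{1,0,0,0} = 2
G(n+6) = G(n) holds for n = 0,…,8 (a full window of length max(S) = 9), so the sequence is purely periodic with period 6.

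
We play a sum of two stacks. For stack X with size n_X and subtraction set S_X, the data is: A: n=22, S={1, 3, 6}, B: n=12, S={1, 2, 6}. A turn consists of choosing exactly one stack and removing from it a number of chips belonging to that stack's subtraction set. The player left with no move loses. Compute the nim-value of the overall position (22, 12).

Stack A, S = {1, 3, 6}:
G(0) = 0
G(1) = mex{0} = 1
G(2) = mex{1} = 0
G(3) = mex{0,0} = 1
G(4) = mex{1,1} = 0
G(5) = mex{0,0} = 1
G(6) = mex{1,1,0} = 2
G(7) = mex{2,0,1} = 3
G(8) = mex{3,1,0} = 2
G(9) = mex{2,2,1} = 0
G(10) = mex{0,3,0} = 1
G(11) = mex{1,2,1} = 0
G(12) = mex{0,0,2} = 1
G(13) = mex{1,1,3} = 0
G(14) = mex{0,0,2} = 1
G(15) = mex{1,1,0} = 2
G(16) = mex{2,0,1} = 3
G(17) = mex{3,1,0} = 2
G(18) = mex{2,2,1} = 0
G(19) = mex{0,3,0} = 1
G(20) = mex{1,2,1} = 0
G(21) = mex{0,0,2} = 1
G(22) = mex{1,1,3} = 0
G_A(22) = 0.
Stack B, S = {1, 2, 6}:
n :  0  1  2  3  4  5  6  7  8  9 10 11 12
G :  0  1  2  0  1  2  3  0  1  2  0  1  2
G_B(12) = 2.
Combined Grundy value = 0 ⊕ 2 = 2.

2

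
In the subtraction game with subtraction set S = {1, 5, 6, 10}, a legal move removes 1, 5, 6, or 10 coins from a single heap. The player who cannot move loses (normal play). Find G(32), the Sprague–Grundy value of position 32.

n :  0  1  2  3  4  5  6  7  8  9 10 11 12 13 14 15 16 17 18 19 20 21 22 23 24 25 26 27 28 29 30 31 32
G :  0  1  0  1  0  1  2  3  2  3  2  0  1  0  1  0  1  2  3  2  3  2  0  1  0  1  0  1  2  3  2  3  2

2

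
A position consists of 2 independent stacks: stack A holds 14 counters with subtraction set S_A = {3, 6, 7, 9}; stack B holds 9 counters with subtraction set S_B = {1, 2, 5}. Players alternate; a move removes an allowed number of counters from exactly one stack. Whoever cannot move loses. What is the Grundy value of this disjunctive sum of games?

Stack A, S = {3, 6, 7, 9}:
G(0) = 0
G(1) = mex{} = 0
G(2) = mex{} = 0
G(3) = mex{0} = 1
G(4) = mex{0} = 1
G(5) = mex{0} = 1
G(6) = mex{1,0} = 2
G(7) = mex{1,0,0} = 2
G(8) = mex{1,0,0} = 2
G(9) = mex{2,1,0,0} = 3
G(10) = mex{2,1,1,0} = 3
G(11) = mex{2,1,1,0} = 3
G(12) = mex{3,2,1,1} = 0
G(13) = mex{3,2,2,1} = 0
G(14) = mex{3,2,2,1} = 0
G_A(14) = 0.
Stack B, S = {1, 2, 5}:
G(0) = 0
G(1) = mex{0} = 1
G(2) = mex{1,0} = 2
G(3) = mex{2,1} = 0
G(4) = mex{0,2} = 1
G(5) = mex{1,0,0} = 2
G(6) = mex{2,1,1} = 0
G(7) = mex{0,2,2} = 1
G(8) = mex{1,0,0} = 2
G(9) = mex{2,1,1} = 0
G_B(9) = 0.
Combined Grundy value = 0 ⊕ 0 = 0.

0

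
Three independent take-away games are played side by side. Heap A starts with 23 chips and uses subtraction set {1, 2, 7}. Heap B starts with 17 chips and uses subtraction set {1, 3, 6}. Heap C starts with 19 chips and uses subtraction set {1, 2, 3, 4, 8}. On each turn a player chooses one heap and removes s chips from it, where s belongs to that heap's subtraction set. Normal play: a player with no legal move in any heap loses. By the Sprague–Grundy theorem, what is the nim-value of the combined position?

4

Heap A, S = {1, 2, 7}:
G(0) = 0
G(1) = mex{0} = 1
G(2) = mex{1,0} = 2
G(3) = mex{2,1} = 0
G(4) = mex{0,2} = 1
G(5) = mex{1,0} = 2
G(6) = mex{2,1} = 0
G(7) = mex{0,2,0} = 1
G(8) = mex{1,0,1} = 2
G(9) = mex{2,1,2} = 0
G(10) = mex{0,2,0} = 1
G(11) = mex{1,0,1} = 2
G(12) = mex{2,1,2} = 0
G(13) = mex{0,2,0} = 1
G(14) = mex{1,0,1} = 2
G(15) = mex{2,1,2} = 0
G(16) = mex{0,2,0} = 1
G(17) = mex{1,0,1} = 2
G(18) = mex{2,1,2} = 0
G(19) = mex{0,2,0} = 1
G(20) = mex{1,0,1} = 2
G(21) = mex{2,1,2} = 0
G(22) = mex{0,2,0} = 1
G(23) = mex{1,0,1} = 2
G_A(23) = 2.
Heap B, S = {1, 3, 6}:
n :  0  1  2  3  4  5  6  7  8  9 10 11 12 13 14 15 16 17
G :  0  1  0  1  0  1  2  3  2  0  1  0  1  0  1  2  3  2
G_B(17) = 2.
Heap C, S = {1, 2, 3, 4, 8}:
n :  0  1  2  3  4  5  6  7  8  9 10 11 12 13 14 15 16 17 18 19
G :  0  1  2  3  4  0  1  2  3  4  0  1  2  3  4  0  1  2  3  4
G_C(19) = 4.
Combined Grundy value = 2 ⊕ 2 ⊕ 4 = 4.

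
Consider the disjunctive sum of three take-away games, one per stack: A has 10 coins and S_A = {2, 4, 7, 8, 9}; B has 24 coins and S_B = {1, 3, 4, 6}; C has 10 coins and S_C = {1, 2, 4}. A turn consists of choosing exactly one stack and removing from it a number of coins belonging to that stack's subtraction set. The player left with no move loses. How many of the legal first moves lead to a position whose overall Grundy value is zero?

2

Stack A, S = {2, 4, 7, 8, 9}:
n :  0  1  2  3  4  5  6  7  8  9 10
G :  0  0  1  1  2  2  0  3  1  4  2
G_A(10) = 2.
Stack B, S = {1, 3, 4, 6}:
G(0) = 0
G(1) = mex{0} = 1
G(2) = mex{1} = 0
G(3) = mex{0,0} = 1
G(4) = mex{1,1,0} = 2
G(5) = mex{2,0,1} = 3
G(6) = mex{3,1,0,0} = 2
G(7) = mex{2,2,1,1} = 0
G(8) = mex{0,3,2,0} = 1
G(9) = mex{1,2,3,1} = 0
G(10) = mex{0,0,2,2} = 1
G(11) = mex{1,1,0,3} = 2
G(12) = mex{2,0,1,2} = 3
G(13) = mex{3,1,0,0} = 2
G(14) = mex{2,2,1,1} = 0
G(15) = mex{0,3,2,0} = 1
G(16) = mex{1,2,3,1} = 0
G(17) = mex{0,0,2,2} = 1
G(18) = mex{1,1,0,3} = 2
G(19) = mex{2,0,1,2} = 3
G(20) = mex{3,1,0,0} = 2
G(21) = mex{2,2,1,1} = 0
G(22) = mex{0,3,2,0} = 1
G(23) = mex{1,2,3,1} = 0
G(24) = mex{0,0,2,2} = 1
G_B(24) = 1.
Stack C, S = {1, 2, 4}:
n :  0  1  2  3  4  5  6  7  8  9 10
G :  0  1  2  0  1  2  0  1  2  0  1
G_C(10) = 1.
Combined Grundy value = 2 ⊕ 1 ⊕ 1 = 2.
A winning move leaves total XOR = 0, i.e. changes one component's Grundy value g to g ⊕ X where X is the current total.
Stack A: need g' = 2⊕2 = 0. Options: 10−2→G=1, 10−4→G=0, 10−7→G=1, 10−8→G=1, 10−9→G=0. Hits: 2.
Stack B: need g' = 1⊕2 = 3. Options: 24−1→G=0, 24−3→G=0, 24−4→G=2, 24−6→G=2. Hits: 0.
Stack C: need g' = 1⊕2 = 3. Options: 10−1→G=0, 10−2→G=2, 10−4→G=0. Hits: 0.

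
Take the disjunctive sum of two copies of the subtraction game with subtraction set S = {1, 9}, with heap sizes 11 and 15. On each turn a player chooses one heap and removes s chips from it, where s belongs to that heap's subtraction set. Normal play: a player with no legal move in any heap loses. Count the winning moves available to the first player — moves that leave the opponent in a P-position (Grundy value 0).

All heaps use S = {1, 9}:
G(0) = 0
G(1) = mex{0} = 1
G(2) = mex{1} = 0
G(3) = mex{0} = 1
G(4) = mex{1} = 0
G(5) = mex{0} = 1
G(6) = mex{1} = 0
G(7) = mex{0} = 1
G(8) = mex{1} = 0
G(9) = mex{0,0} = 1
G(10) = mex{1,1} = 0
G(11) = mex{0,0} = 1
G(12) = mex{1,1} = 0
G(13) = mex{0,0} = 1
G(14) = mex{1,1} = 0
G(15) = mex{0,0} = 1
Heap A: G(11) = 1.
Heap B: G(15) = 1.
Combined Grundy value = 1 ⊕ 1 = 0.
A winning move leaves total XOR = 0, i.e. changes one component's Grundy value g to g ⊕ X where X is the current total.
Heap A: target g' = 1⊕0 = 1, but every legal move changes the Grundy value (mex property), so 0 moves.
Heap B: target g' = 1⊕0 = 1, but every legal move changes the Grundy value (mex property), so 0 moves.

0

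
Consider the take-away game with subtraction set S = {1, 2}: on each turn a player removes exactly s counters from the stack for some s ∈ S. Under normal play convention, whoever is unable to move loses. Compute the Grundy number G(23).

2

n :  0  1  2  3  4  5  6  7  8  9 10 11 12 13 14 15 16 17 18 19 20 21 22 23
G :  0  1  2  0  1  2  0  1  2  0  1  2  0  1  2  0  1  2  0  1  2  0  1  2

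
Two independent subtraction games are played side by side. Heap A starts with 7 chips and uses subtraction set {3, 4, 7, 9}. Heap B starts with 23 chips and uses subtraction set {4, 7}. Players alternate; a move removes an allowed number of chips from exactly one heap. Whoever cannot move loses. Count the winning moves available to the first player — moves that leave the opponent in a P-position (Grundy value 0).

2

Heap A, S = {3, 4, 7, 9}:
n : 0 1 2 3 4 5 6 7
G : 0 0 0 1 1 1 2 2
G_A(7) = 2.
Heap B, S = {4, 7}:
n :  0  1  2  3  4  5  6  7  8  9 10 11 12 13 14 15 16 17 18 19 20 21 22 23
G :  0  0  0  0  1  1  1  1  2  2  2  0  0  0  0  1  1  1  1  2  2  2  0  0
G_B(23) = 0.
Combined Grundy value = 2 ⊕ 0 = 2.
A winning move leaves total XOR = 0, i.e. changes one component's Grundy value g to g ⊕ X where X is the current total.
Heap A: need g' = 2⊕2 = 0. Options: 7−3→G=1, 7−4→G=1, 7−7→G=0. Hits: 1.
Heap B: need g' = 0⊕2 = 2. Options: 23−4→G=2, 23−7→G=1. Hits: 1.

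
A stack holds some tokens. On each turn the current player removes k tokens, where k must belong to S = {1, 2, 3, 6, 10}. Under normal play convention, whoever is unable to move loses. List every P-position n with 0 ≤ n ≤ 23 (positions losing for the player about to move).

G(0) = 0
G(1) = mex{0} = 1
G(2) = mex{1,0} = 2
G(3) = mex{2,1,0} = 3
G(4) = mex{3,2,1} = 0
G(5) = mex{0,3,2} = 1
G(6) = mex{1,0,3,0} = 2
G(7) = mex{2,1,0,1} = 3
G(8) = mex{3,2,1,2} = 0
G(9) = mex{0,3,2,3} = 1
G(10) = mex{1,0,3,0,0} = 2
G(11) = mex{2,1,0,1,1} = 3
G(12) = mex{3,2,1,2,2} = 0
G(13) = mex{0,3,2,3,3} = 1
G(14) = mex{1,0,3,0,0} = 2
G(15) = mex{2,1,0,1,1} = 3
G(16) = mex{3,2,1,2,2} = 0
G(17) = mex{0,3,2,3,3} = 1
G(18) = mex{1,0,3,0,0} = 2
G(19) = mex{2,1,0,1,1} = 3
G(20) = mex{3,2,1,2,2} = 0
G(21) = mex{0,3,2,3,3} = 1
G(22) = mex{1,0,3,0,0} = 2
G(23) = mex{2,1,0,1,1} = 3
P-positions are exactly the n with G(n) = 0.

0, 4, 8, 12, 16, 20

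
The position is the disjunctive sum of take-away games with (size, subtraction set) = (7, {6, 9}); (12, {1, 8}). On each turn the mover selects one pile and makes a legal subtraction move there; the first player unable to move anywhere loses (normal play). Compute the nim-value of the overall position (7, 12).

0

Pile A, S = {6, 9}:
n : 0 1 2 3 4 5 6 7
G : 0 0 0 0 0 0 1 1
G_A(7) = 1.
Pile B, S = {1, 8}:
G(0) = 0
G(1) = mex{0} = 1
G(2) = mex{1} = 0
G(3) = mex{0} = 1
G(4) = mex{1} = 0
G(5) = mex{0} = 1
G(6) = mex{1} = 0
G(7) = mex{0} = 1
G(8) = mex{1,0} = 2
G(9) = mex{2,1} = 0
G(10) = mex{0,0} = 1
G(11) = mex{1,1} = 0
G(12) = mex{0,0} = 1
G_B(12) = 1.
Combined Grundy value = 1 ⊕ 1 = 0.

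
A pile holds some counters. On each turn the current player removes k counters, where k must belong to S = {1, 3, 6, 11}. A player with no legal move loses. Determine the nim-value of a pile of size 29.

1

n :  0  1  2  3  4  5  6  7  8  9 10 11 12 13 14 15 16 17 18 19 20 21 22 23 24 25 26 27 28 29
G :  0  1  0  1  0  1  2  3  2  0  1  3  4  2  0  1  0  1  0  1  2  3  2  0  1  3  4  2  0  1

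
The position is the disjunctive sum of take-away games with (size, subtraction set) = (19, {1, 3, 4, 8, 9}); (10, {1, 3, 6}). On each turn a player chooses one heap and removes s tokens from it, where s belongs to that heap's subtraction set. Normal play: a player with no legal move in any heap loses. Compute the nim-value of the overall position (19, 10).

1

Heap A, S = {1, 3, 4, 8, 9}:
n :  0  1  2  3  4  5  6  7  8  9 10 11 12 13 14 15 16 17 18 19
G :  0  1  0  1  2  3  2  0  1  4  3  2  0  1  0  1  2  3  2  0
G_A(19) = 0.
Heap B, S = {1, 3, 6}:
G(0) = 0
G(1) = mex{0} = 1
G(2) = mex{1} = 0
G(3) = mex{0,0} = 1
G(4) = mex{1,1} = 0
G(5) = mex{0,0} = 1
G(6) = mex{1,1,0} = 2
G(7) = mex{2,0,1} = 3
G(8) = mex{3,1,0} = 2
G(9) = mex{2,2,1} = 0
G(10) = mex{0,3,0} = 1
G_B(10) = 1.
Combined Grundy value = 0 ⊕ 1 = 1.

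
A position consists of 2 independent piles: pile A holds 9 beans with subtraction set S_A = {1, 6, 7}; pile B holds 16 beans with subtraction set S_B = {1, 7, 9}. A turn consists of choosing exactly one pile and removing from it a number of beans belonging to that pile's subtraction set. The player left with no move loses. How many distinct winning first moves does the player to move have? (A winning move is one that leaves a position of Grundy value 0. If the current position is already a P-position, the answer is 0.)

1

Pile A, S = {1, 6, 7}:
G(0) = 0
G(1) = mex{0} = 1
G(2) = mex{1} = 0
G(3) = mex{0} = 1
G(4) = mex{1} = 0
G(5) = mex{0} = 1
G(6) = mex{1,0} = 2
G(7) = mex{2,1,0} = 3
G(8) = mex{3,0,1} = 2
G(9) = mex{2,1,0} = 3
G_A(9) = 3.
Pile B, S = {1, 7, 9}:
G(0) = 0
G(1) = mex{0} = 1
G(2) = mex{1} = 0
G(3) = mex{0} = 1
G(4) = mex{1} = 0
G(5) = mex{0} = 1
G(6) = mex{1} = 0
G(7) = mex{0,0} = 1
G(8) = mex{1,1} = 0
G(9) = mex{0,0,0} = 1
G(10) = mex{1,1,1} = 0
G(11) = mex{0,0,0} = 1
G(12) = mex{1,1,1} = 0
G(13) = mex{0,0,0} = 1
G(14) = mex{1,1,1} = 0
G(15) = mex{0,0,0} = 1
G(16) = mex{1,1,1} = 0
G_B(16) = 0.
Combined Grundy value = 3 ⊕ 0 = 3.
A winning move leaves total XOR = 0, i.e. changes one component's Grundy value g to g ⊕ X where X is the current total.
Pile A: need g' = 3⊕3 = 0. Options: 9−1→G=2, 9−6→G=1, 9−7→G=0. Hits: 1.
Pile B: need g' = 0⊕3 = 3. Options: 16−1→G=1, 16−7→G=1, 16−9→G=1. Hits: 0.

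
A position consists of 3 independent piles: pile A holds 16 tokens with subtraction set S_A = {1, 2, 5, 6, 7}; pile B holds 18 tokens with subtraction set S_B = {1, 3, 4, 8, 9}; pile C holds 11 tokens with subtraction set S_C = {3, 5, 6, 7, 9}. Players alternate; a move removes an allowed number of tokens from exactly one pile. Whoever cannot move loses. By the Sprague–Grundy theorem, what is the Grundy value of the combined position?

3

Pile A, S = {1, 2, 5, 6, 7}:
G(0) = 0
G(1) = mex{0} = 1
G(2) = mex{1,0} = 2
G(3) = mex{2,1} = 0
G(4) = mex{0,2} = 1
G(5) = mex{1,0,0} = 2
G(6) = mex{2,1,1,0} = 3
G(7) = mex{3,2,2,1,0} = 4
G(8) = mex{4,3,0,2,1} = 5
G(9) = mex{5,4,1,0,2} = 3
G(10) = mex{3,5,2,1,0} = 4
G(11) = mex{4,3,3,2,1} = 0
G(12) = mex{0,4,4,3,2} = 1
G(13) = mex{1,0,5,4,3} = 2
G(14) = mex{2,1,3,5,4} = 0
G(15) = mex{0,2,4,3,5} = 1
G(16) = mex{1,0,0,4,3} = 2
G_A(16) = 2.
Pile B, S = {1, 3, 4, 8, 9}:
G(0) = 0
G(1) = mex{0} = 1
G(2) = mex{1} = 0
G(3) = mex{0,0} = 1
G(4) = mex{1,1,0} = 2
G(5) = mex{2,0,1} = 3
G(6) = mex{3,1,0} = 2
G(7) = mex{2,2,1} = 0
G(8) = mex{0,3,2,0} = 1
G(9) = mex{1,2,3,1,0} = 4
G(10) = mex{4,0,2,0,1} = 3
G(11) = mex{3,1,0,1,0} = 2
G(12) = mex{2,4,1,2,1} = 0
G(13) = mex{0,3,4,3,2} = 1
G(14) = mex{1,2,3,2,3} = 0
G(15) = mex{0,0,2,0,2} = 1
G(16) = mex{1,1,0,1,0} = 2
G(17) = mex{2,0,1,4,1} = 3
G(18) = mex{3,1,0,3,4} = 2
G_B(18) = 2.
Pile C, S = {3, 5, 6, 7, 9}:
n :  0  1  2  3  4  5  6  7  8  9 10 11
G :  0  0  0  1  1  1  2  2  2  3  3  3
G_C(11) = 3.
Combined Grundy value = 2 ⊕ 2 ⊕ 3 = 3.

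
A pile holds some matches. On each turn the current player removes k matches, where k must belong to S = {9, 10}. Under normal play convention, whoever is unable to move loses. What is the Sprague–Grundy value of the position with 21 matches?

n :  0  1  2  3  4  5  6  7  8  9 10 11 12 13 14 15 16 17 18 19 20 21
G :  0  0  0  0  0  0  0  0  0  1  1  1  1  1  1  1  1  1  2  0  0  0

0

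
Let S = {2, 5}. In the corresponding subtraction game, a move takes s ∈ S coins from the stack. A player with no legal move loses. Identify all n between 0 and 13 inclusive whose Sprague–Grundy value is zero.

0, 1, 4, 7, 8, 11

G(0) = 0
G(1) = mex{} = 0
G(2) = mex{0} = 1
G(3) = mex{0} = 1
G(4) = mex{1} = 0
G(5) = mex{1,0} = 2
G(6) = mex{0,0} = 1
G(7) = mex{2,1} = 0
G(8) = mex{1,1} = 0
G(9) = mex{0,0} = 1
G(10) = mex{0,2} = 1
G(11) = mex{1,1} = 0
G(12) = mex{1,0} = 2
G(13) = mex{0,0} = 1
P-positions are exactly the n with G(n) = 0.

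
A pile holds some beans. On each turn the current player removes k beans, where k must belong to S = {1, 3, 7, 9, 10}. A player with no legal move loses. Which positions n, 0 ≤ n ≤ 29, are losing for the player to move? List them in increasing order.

0, 2, 4, 6, 8, 19, 21, 23, 25, 27

n :  0  1  2  3  4  5  6  7  8  9 10 11 12 13 14 15 16 17 18 19 20 21 22 23 24 25 26 27 28 29
G :  0  1  0  1  0  1  0  1  0  1  2  3  2  3  2  3  2  3  2  0  1  0  1  0  1  0  1  0  1  2
P-positions are exactly the n with G(n) = 0.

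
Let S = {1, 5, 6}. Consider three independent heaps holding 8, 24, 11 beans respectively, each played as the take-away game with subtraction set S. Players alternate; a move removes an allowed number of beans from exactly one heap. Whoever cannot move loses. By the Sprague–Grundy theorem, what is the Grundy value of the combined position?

All heaps use S = {1, 5, 6}:
n :  0  1  2  3  4  5  6  7  8  9 10 11 12 13 14 15 16 17 18 19 20 21 22 23 24
G :  0  1  0  1  0  1  2  3  2  3  2  0  1  0  1  0  1  2  3  2  3  2  0  1  0
Heap A: G(8) = 2.
Heap B: G(24) = 0.
Heap C: G(11) = 0.
Combined Grundy value = 2 ⊕ 0 ⊕ 0 = 2.

2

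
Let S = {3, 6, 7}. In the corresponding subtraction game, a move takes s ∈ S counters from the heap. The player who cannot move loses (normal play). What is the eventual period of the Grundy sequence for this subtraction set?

G(0) = 0
G(1) = mex{} = 0
G(2) = mex{} = 0
G(3) = mex{0} = 1
G(4) = mex{0} = 1
G(5) = mex{0} = 1
G(6) = mex{1,0} = 2
G(7) = mex{1,0,0} = 2
G(8) = mex{1,0,0} = 2
G(9) = mex{2,1,0} = 3
G(10) = mex{2,1,1} = 0
G(11) = mex{2,1,1} = 0
G(12) = mex{3,2,1} = 0
G(13) = mex{0,2,2} = 1
G(14) = mex{0,2,2} = 1
G(15) = mex{0,3,2} = 1
G(16) = mex{1,0,3} = 2
G(17) = mex{1,0,0} = 2
G(18) = mex{1,0,0} = 2
G(19) = mex{2,1,0} = 3
G(20) = mex{2,1,1} = 0
G(21) = mex{2,1,1} = 0
G(n+10) = G(n) holds for n = 0,…,6 (a full window of length max(S) = 7), so the sequence is purely periodic with period 10.

10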